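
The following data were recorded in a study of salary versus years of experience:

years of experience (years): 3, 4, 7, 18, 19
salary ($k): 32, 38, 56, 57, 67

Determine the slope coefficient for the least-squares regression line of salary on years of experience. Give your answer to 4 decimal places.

n = 5, Σx = 51, Σy = 250, Σxy = 2939, Σx² = 759
Sxx = Σx² − (Σx)²/n = 759 − 520.2 = 238.8
Sxy = Σxy − (Σx)(Σy)/n = 2939 − 2550 = 389
b = Sxy/Sxx = 389/238.8 = 1.628978

1.6290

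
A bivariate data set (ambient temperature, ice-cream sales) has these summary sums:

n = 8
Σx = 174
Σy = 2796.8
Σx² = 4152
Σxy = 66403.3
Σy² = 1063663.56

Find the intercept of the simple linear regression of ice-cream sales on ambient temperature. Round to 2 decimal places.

19.78

Sxx = Σx² − (Σx)²/n = 4152 − 3784.5 = 367.5
Sxy = Σxy − (Σx)(Σy)/n = 66403.3 − 60830.4 = 5572.9
b = Sxy/Sxx = 5572.9/367.5 = 15.164354
a = ȳ − b·x̄ = 349.6 − 15.164354·21.75 = 19.775306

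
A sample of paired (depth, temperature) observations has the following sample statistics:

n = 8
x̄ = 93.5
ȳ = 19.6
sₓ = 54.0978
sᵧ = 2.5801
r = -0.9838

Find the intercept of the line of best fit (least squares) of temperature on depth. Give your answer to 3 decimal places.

23.987

b = r · sᵧ/sₓ = -0.9838 · 2.5801/54.0978 = -0.046921
a = ȳ − b·x̄ = 19.6 − (-0.046921)·93.5 = 23.987078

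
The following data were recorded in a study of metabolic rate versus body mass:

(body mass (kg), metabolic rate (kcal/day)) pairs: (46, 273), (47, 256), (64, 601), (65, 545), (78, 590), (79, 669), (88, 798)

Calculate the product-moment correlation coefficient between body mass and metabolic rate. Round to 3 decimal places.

n = 7, Σx = 467, Σy = 3732, Σxy = 267574, Σx² = 32715, Σy² = 2230756
Sxx = Σx² − (Σx)²/n = 32715 − 31155.571429 = 1559.428571
Sxy = Σxy − (Σx)(Σy)/n = 267574 − 248977.714286 = 18596.285714
Syy = Σy² − (Σy)²/n = 2230756 − 1989689.142857 = 241066.857143
r = Sxy/√(Sxx·Syy) = 18596.285714/√(375926544.653061) = 18596.285714/19388.825252 = 0.959124

0.959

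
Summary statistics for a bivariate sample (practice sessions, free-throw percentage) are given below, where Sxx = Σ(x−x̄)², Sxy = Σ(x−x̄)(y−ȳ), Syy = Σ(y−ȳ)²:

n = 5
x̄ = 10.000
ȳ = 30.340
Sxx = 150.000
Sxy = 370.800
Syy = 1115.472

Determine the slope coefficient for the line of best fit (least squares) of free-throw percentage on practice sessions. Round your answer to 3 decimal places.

2.472

b = Sxy/Sxx = 370.8/150 = 2.472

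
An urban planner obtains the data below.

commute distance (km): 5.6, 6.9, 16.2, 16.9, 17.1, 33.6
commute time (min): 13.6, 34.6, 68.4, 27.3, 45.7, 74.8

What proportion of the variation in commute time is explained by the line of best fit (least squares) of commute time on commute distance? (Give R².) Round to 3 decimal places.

0.613

n = 6, Σx = 96.3, Σy = 264.4, Σxy = 5179.1, Σx² = 2048.39, Σy² = 14489.5
Sxx = Σx² − (Σx)²/n = 2048.39 − 1545.615 = 502.775
Sxy = Σxy − (Σx)(Σy)/n = 5179.1 − 4243.62 = 935.48
Syy = Σy² − (Σy)²/n = 14489.5 − 11651.226667 = 2838.273333
R² = Sxy²/(Sxx·Syy) = (935.48)²/(502.775·2838.273333) = 0.613255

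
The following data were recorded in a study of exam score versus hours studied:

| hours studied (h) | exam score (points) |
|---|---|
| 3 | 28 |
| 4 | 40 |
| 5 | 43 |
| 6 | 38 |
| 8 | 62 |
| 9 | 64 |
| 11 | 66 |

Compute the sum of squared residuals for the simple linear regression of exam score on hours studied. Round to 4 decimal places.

162.4626

n = 7, Σx = 46, Σy = 341, Σxy = 2485, Σx² = 352, Σy² = 17973
Sxx = Σx² − (Σx)²/n = 352 − 302.285714 = 49.714286
Sxy = Σxy − (Σx)(Σy)/n = 2485 − 2240.857143 = 244.142857
Syy = Σy² − (Σy)²/n = 17973 − 16611.571429 = 1361.428571
b = Sxy/Sxx = 244.142857/49.714286 = 4.910920
SSE = Syy − b·Sxy = 1361.428571 − 4.910920·244.142857 = 162.462644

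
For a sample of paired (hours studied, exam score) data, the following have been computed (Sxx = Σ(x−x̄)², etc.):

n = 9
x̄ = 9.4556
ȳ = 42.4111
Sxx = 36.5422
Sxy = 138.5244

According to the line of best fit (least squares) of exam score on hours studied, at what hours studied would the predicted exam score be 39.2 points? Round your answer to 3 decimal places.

8.609

b = Sxy/Sxx = 138.5244/36.5422 = 3.790806
a = ȳ − b·x̄ = 42.4111 − 3.790806·9.4556 = 6.566752
Set a + b·x = 39.2: x = (39.2 − 6.566752) / 3.790806 = 8.608524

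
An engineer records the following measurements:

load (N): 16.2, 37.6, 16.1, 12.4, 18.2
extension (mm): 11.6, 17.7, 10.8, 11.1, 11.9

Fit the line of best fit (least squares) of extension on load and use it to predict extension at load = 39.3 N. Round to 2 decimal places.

n = 5, Σx = 100.5, Σy = 63.1, Σxy = 1381.54, Σx² = 2420.41
Sxx = Σx² − (Σx)²/n = 2420.41 − 2020.05 = 400.36
Sxy = Σxy − (Σx)(Σy)/n = 1381.54 − 1268.31 = 113.23
b = Sxy/Sxx = 113.23/400.36 = 0.282820
a = ȳ − b·x̄ = 12.62 − 0.282820·20.1 = 6.935309
ŷ(39.3) = a + b·39.3 = 6.935309 + 0.282820·39.3 = 18.050153

18.05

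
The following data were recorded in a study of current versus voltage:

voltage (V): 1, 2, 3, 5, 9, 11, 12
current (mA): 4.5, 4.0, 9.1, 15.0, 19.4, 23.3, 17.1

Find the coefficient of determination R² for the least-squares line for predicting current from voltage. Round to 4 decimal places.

0.8273

n = 7, Σx = 43, Σy = 92.4, Σxy = 750.9, Σx² = 385, Σy² = 1555.72
Sxx = Σx² − (Σx)²/n = 385 − 264.142857 = 120.857143
Sxy = Σxy − (Σx)(Σy)/n = 750.9 − 567.6 = 183.3
Syy = Σy² − (Σy)²/n = 1555.72 − 1219.68 = 336.04
R² = Sxy²/(Sxx·Syy) = (183.3)²/(120.857143·336.04) = 0.827297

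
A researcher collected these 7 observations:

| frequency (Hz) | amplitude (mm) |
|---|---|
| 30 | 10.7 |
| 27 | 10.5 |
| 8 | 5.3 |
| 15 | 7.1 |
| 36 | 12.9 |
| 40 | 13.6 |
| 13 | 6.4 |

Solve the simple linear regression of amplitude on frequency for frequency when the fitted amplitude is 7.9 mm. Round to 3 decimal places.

n = 7, Σx = 169, Σy = 66.5, Σxy = 1845, Σx² = 4983
Sxx = Σx² − (Σx)²/n = 4983 − 4080.142857 = 902.857143
Sxy = Σxy − (Σx)(Σy)/n = 1845 − 1605.5 = 239.5
b = Sxy/Sxx = 239.5/902.857143 = 0.265269
a = ȳ − b·x̄ = 9.5 − 0.265269·24.142857 = 3.095649
Set a + b·x = 7.9: x = (7.9 − 3.095649) / 0.265269 = 18.111244

18.111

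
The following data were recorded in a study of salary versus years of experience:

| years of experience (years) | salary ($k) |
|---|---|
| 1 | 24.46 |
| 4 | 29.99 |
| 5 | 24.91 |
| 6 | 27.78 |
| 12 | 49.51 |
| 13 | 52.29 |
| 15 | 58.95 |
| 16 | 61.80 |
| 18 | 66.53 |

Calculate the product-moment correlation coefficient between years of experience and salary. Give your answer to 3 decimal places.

n = 9, Σx = 90, Σy = 396.22, Σxy = 4780.13, Σx² = 1196, Σy² = 19795.9958
Sxx = Σx² − (Σx)²/n = 1196 − 900 = 296
Sxy = Σxy − (Σx)(Σy)/n = 4780.13 − 3962.2 = 817.93
Syy = Σy² − (Σy)²/n = 19795.9958 − 17443.365378 = 2352.630422
r = Sxy/√(Sxx·Syy) = 817.93/√(696378.604978) = 817.93/834.493023 = 0.980152

0.980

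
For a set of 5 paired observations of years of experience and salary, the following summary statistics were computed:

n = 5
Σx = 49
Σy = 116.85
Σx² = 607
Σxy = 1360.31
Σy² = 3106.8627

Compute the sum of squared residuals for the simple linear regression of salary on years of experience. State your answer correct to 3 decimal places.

Sxx = Σx² − (Σx)²/n = 607 − 480.2 = 126.8
Sxy = Σxy − (Σx)(Σy)/n = 1360.31 − 1145.13 = 215.18
Syy = Σy² − (Σy)²/n = 3106.8627 − 2730.7845 = 376.0782
b = Sxy/Sxx = 215.18/126.8 = 1.697003
SSE = Syy − b·Sxy = 376.0782 − 1.697003·215.18 = 10.917061

10.917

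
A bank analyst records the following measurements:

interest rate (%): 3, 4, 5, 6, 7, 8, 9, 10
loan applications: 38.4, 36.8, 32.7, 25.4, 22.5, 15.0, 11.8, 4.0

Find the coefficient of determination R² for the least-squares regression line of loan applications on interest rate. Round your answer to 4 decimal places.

n = 8, Σx = 52, Σy = 186.6, Σxy = 1002, Σx² = 380, Σy² = 5429.74
Sxx = Σx² − (Σx)²/n = 380 − 338 = 42
Sxy = Σxy − (Σx)(Σy)/n = 1002 − 1212.9 = -210.9
Syy = Σy² − (Σy)²/n = 5429.74 − 4352.445 = 1077.295
R² = Sxy²/(Sxx·Syy) = (-210.9)²/(42·1077.295) = 0.983036

0.9830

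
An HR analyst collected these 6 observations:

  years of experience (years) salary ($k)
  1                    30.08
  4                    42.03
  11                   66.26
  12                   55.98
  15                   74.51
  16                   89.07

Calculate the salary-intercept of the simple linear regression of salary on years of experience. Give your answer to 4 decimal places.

n = 6, Σx = 59, Σy = 357.93, Σxy = 4141.59, Σx² = 763
Sxx = Σx² − (Σx)²/n = 763 − 580.166667 = 182.833333
Sxy = Σxy − (Σx)(Σy)/n = 4141.59 − 3519.645 = 621.945
b = Sxy/Sxx = 621.945/182.833333 = 3.401705
a = ȳ − b·x̄ = 59.655 − 3.401705·9.833333 = 26.204904

26.2049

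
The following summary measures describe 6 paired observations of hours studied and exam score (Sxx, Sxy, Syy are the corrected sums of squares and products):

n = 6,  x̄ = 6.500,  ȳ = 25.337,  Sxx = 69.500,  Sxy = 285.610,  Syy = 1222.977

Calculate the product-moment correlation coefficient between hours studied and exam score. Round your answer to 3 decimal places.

r = Sxy/√(Sxx·Syy) = 285.61/√(84996.9015) = 285.61/291.542281 = 0.979652

0.980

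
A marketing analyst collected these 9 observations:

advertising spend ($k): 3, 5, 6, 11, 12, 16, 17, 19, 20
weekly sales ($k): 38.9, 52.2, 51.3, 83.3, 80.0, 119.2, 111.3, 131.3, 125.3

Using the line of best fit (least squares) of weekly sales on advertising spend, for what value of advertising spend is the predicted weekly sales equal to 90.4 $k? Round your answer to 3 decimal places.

12.532

n = 9, Σx = 109, Σy = 792.8, Σxy = 11361.8, Σx² = 1641
Sxx = Σx² − (Σx)²/n = 1641 − 1320.111111 = 320.888889
Sxy = Σxy − (Σx)(Σy)/n = 11361.8 − 9601.688889 = 1760.111111
b = Sxy/Sxx = 1760.111111/320.888889 = 5.485111
a = ȳ − b·x̄ = 88.088889 − 5.485111·12.111111 = 21.658102
Set a + b·x = 90.4: x = (90.4 − 21.658102) / 5.485111 = 12.532454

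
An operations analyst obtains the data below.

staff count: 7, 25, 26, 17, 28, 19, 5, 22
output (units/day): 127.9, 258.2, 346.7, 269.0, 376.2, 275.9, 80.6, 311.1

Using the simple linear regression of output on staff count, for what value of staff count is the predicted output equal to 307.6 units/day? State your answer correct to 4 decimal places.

n = 8, Σx = 149, Σy = 2045.6, Σxy = 43960.4, Σx² = 3293
Sxx = Σx² − (Σx)²/n = 3293 − 2775.125 = 517.875
Sxy = Σxy − (Σx)(Σy)/n = 43960.4 − 38099.3 = 5861.1
b = Sxy/Sxx = 5861.1/517.875 = 11.317596
a = ȳ − b·x̄ = 255.7 − 11.317596·18.625 = 44.909776
Set a + b·x = 307.6: x = (307.6 − 44.909776) / 11.317596 = 23.210780

23.2108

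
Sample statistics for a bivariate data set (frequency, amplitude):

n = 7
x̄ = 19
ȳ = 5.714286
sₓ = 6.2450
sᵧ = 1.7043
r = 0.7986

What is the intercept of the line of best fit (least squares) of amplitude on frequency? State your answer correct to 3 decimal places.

1.573

b = r · sᵧ/sₓ = 0.7986 · 1.7043/6.245 = 0.217943
a = ȳ − b·x̄ = 5.714286 − 0.217943·19 = 1.573369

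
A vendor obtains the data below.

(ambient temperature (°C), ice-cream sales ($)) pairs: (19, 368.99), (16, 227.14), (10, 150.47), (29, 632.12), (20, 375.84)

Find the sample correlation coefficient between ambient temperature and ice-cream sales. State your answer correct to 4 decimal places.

n = 5, Σx = 94, Σy = 1754.56, Σxy = 37998.03, Σx² = 1958, Σy² = 751218.8206
Sxx = Σx² − (Σx)²/n = 1958 − 1767.2 = 190.8
Sxy = Σxy − (Σx)(Σy)/n = 37998.03 − 32985.728 = 5012.302
Syy = Σy² − (Σy)²/n = 751218.8206 − 615696.15872 = 135522.66188
r = Sxy/√(Sxx·Syy) = 5012.302/√(25857723.886704) = 5012.302/5085.049055 = 0.985694

0.9857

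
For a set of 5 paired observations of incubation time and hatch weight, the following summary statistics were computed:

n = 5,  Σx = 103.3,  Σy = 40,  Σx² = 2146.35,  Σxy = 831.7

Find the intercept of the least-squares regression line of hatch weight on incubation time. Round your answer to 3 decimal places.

-0.996

Sxx = Σx² − (Σx)²/n = 2146.35 − 2134.178 = 12.172
Sxy = Σxy − (Σx)(Σy)/n = 831.7 − 826.4 = 5.3
b = Sxy/Sxx = 5.3/12.172 = 0.435426
a = ȳ − b·x̄ = 8 − 0.435426·20.66 = -0.995892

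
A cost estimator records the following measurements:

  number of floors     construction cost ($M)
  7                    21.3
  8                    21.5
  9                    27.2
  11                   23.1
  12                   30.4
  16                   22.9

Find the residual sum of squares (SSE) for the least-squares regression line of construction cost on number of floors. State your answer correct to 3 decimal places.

62.136

n = 6, Σx = 63, Σy = 146.4, Σxy = 1551.2, Σx² = 715, Σy² = 3637.96
Sxx = Σx² − (Σx)²/n = 715 − 661.5 = 53.5
Sxy = Σxy − (Σx)(Σy)/n = 1551.2 − 1537.2 = 14
Syy = Σy² − (Σy)²/n = 3637.96 − 3572.16 = 65.8
b = Sxy/Sxx = 14/53.5 = 0.261682
SSE = Syy − b·Sxy = 65.8 − 0.261682·14 = 62.136449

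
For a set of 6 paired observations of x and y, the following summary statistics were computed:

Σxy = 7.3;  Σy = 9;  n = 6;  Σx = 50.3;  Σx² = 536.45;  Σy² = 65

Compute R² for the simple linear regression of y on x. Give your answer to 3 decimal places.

0.786

Sxx = Σx² − (Σx)²/n = 536.45 − 421.681667 = 114.768333
Sxy = Σxy − (Σx)(Σy)/n = 7.3 − 75.45 = -68.15
Syy = Σy² − (Σy)²/n = 65 − 13.5 = 51.5
R² = Sxy²/(Sxx·Syy) = (-68.15)²/(114.768333·51.5) = 0.785783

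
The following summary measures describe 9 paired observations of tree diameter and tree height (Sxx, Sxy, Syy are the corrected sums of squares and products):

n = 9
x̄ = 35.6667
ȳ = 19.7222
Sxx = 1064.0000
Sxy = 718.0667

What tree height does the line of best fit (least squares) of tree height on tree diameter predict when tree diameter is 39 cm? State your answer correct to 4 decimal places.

21.9718

b = Sxy/Sxx = 718.0667/1064 = 0.674875
a = ȳ − b·x̄ = 19.7222 − 0.674875·35.6667 = -4.348354
ŷ(39) = a + b·39 = -4.348354 + 0.674875·39 = 21.971760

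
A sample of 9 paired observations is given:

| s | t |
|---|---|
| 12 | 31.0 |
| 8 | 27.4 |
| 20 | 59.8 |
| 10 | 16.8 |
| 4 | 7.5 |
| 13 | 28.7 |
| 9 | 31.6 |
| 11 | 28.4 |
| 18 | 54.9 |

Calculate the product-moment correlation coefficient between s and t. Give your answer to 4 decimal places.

n = 9, Σx = 105, Σy = 286.1, Σxy = 3943.3, Σx² = 1419, Σy² = 11269.11
Sxx = Σx² − (Σx)²/n = 1419 − 1225 = 194
Sxy = Σxy − (Σx)(Σy)/n = 3943.3 − 3337.833333 = 605.466667
Syy = Σy² − (Σy)²/n = 11269.11 − 9094.801111 = 2174.308889
r = Sxy/√(Sxx·Syy) = 605.466667/√(421815.924444) = 605.466667/649.473575 = 0.932242

0.9322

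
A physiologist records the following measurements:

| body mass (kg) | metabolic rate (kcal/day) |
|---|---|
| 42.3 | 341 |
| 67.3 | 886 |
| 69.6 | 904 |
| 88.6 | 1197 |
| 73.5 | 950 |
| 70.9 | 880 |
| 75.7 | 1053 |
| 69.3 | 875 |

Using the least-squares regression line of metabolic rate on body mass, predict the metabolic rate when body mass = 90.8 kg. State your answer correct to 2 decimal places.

1285.82

n = 8, Σx = 557.2, Σy = 7086, Σxy = 515591.3, Σx² = 39974.74
Sxx = Σx² − (Σx)²/n = 39974.74 − 38808.98 = 1165.76
Sxy = Σxy − (Σx)(Σy)/n = 515591.3 − 493539.9 = 22051.4
b = Sxy/Sxx = 22051.4/1165.76 = 18.915900
a = ȳ − b·x̄ = 885.75 − 18.915900·69.65 = -431.742460
ŷ(90.8) = a + b·90.8 = -431.742460 + 18.915900·90.8 = 1285.821293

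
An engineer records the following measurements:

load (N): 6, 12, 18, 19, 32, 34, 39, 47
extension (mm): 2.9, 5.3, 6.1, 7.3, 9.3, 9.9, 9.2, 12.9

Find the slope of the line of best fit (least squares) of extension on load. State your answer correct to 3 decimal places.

0.212

n = 8, Σx = 207, Σy = 62.9, Σxy = 1928.8, Σx² = 6775
Sxx = Σx² − (Σx)²/n = 6775 − 5356.125 = 1418.875
Sxy = Σxy − (Σx)(Σy)/n = 1928.8 − 1627.5375 = 301.2625
b = Sxy/Sxx = 301.2625/1418.875 = 0.212325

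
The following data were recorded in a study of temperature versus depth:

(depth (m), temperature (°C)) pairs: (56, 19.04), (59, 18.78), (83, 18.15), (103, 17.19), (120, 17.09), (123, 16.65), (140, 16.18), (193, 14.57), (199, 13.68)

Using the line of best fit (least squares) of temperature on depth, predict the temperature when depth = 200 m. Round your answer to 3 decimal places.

14.029

n = 9, Σx = 1076, Σy = 151.33, Σxy = 17349.56, Σx² = 150094
Sxx = Σx² − (Σx)²/n = 150094 − 128641.777778 = 21452.222222
Sxy = Σxy − (Σx)(Σy)/n = 17349.56 − 18092.342222 = -742.782222
b = Sxy/Sxx = -742.782222/21452.222222 = -0.034625
a = ȳ − b·x̄ = 16.814444 − (-0.034625)·119.555556 = 20.954050
ŷ(200) = a + b·200 = 20.954050 + (-0.034625)·200 = 14.029059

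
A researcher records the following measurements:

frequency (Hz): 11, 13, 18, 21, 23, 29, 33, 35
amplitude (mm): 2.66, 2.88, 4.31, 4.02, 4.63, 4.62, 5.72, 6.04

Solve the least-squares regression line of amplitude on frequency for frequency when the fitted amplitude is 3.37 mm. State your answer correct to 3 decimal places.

n = 8, Σx = 183, Σy = 34.88, Σxy = 869.33, Σx² = 4739
Sxx = Σx² − (Σx)²/n = 4739 − 4186.125 = 552.875
Sxy = Σxy − (Σx)(Σy)/n = 869.33 − 797.88 = 71.45
b = Sxy/Sxx = 71.45/552.875 = 0.129234
a = ȳ − b·x̄ = 4.36 − 0.129234·22.875 = 1.403783
Set a + b·x = 3.37: x = (3.37 − 1.403783) / 0.129234 = 15.214451

15.214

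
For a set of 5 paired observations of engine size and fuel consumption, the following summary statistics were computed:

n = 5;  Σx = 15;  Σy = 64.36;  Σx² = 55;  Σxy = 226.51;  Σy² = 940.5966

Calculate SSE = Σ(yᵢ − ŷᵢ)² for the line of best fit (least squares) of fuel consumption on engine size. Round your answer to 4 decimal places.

0.3982

Sxx = Σx² − (Σx)²/n = 55 − 45 = 10
Sxy = Σxy − (Σx)(Σy)/n = 226.51 − 193.08 = 33.43
Syy = Σy² − (Σy)²/n = 940.5966 − 828.44192 = 112.15468
b = Sxy/Sxx = 33.43/10 = 3.343
SSE = Syy − b·Sxy = 112.15468 − 3.343·33.43 = 0.39819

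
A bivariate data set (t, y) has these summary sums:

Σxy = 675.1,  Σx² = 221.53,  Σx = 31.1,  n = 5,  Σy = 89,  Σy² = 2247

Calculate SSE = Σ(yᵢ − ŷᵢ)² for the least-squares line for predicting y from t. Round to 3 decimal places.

137.056

Sxx = Σx² − (Σx)²/n = 221.53 − 193.442 = 28.088
Sxy = Σxy − (Σx)(Σy)/n = 675.1 − 553.58 = 121.52
Syy = Σy² − (Σy)²/n = 2247 − 1584.2 = 662.8
b = Sxy/Sxx = 121.52/28.088 = 4.326403
SSE = Syy − b·Sxy = 662.8 − 4.326403·121.52 = 137.055540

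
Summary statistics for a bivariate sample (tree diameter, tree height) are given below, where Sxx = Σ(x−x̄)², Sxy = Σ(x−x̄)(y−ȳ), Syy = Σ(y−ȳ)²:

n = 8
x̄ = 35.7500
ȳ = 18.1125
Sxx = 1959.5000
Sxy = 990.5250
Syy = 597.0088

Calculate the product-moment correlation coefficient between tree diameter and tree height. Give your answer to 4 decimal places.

r = Sxy/√(Sxx·Syy) = 990.525/√(1169838.7436) = 990.525/1081.590839 = 0.915804

0.9158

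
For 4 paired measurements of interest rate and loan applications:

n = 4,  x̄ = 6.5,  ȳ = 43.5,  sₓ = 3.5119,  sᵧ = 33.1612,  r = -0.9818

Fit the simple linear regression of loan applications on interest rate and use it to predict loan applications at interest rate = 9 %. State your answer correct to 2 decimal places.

20.32

b = r · sᵧ/sₓ = -0.9818 · 33.1612/3.5119 = -9.270670
a = ȳ − b·x̄ = 43.5 − (-9.270670)·6.5 = 103.759355
ŷ(9) = a + b·9 = 103.759355 + (-9.270670)·9 = 20.323325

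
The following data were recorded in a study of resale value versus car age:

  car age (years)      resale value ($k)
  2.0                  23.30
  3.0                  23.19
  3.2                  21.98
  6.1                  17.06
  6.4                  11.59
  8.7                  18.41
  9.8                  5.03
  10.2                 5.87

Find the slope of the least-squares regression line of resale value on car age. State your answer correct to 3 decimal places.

n = 8, Σx = 49.4, Σy = 126.43, Σxy = 634.083, Σx² = 377.18
Sxx = Σx² − (Σx)²/n = 377.18 − 305.045 = 72.135
Sxy = Σxy − (Σx)(Σy)/n = 634.083 − 780.70525 = -146.62225
b = Sxy/Sxx = -146.62225/72.135 = -2.032609

-2.033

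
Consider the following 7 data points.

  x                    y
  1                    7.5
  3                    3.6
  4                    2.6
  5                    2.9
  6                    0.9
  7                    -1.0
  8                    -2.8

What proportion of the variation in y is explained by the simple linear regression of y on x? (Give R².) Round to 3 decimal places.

n = 7, Σx = 34, Σy = 13.7, Σxy = 19.2, Σx² = 200, Σy² = 94.03
Sxx = Σx² − (Σx)²/n = 200 − 165.142857 = 34.857143
Sxy = Σxy − (Σx)(Σy)/n = 19.2 − 66.542857 = -47.342857
Syy = Σy² − (Σy)²/n = 94.03 − 26.812857 = 67.217143
R² = Sxy²/(Sxx·Syy) = (-47.342857)²/(34.857143·67.217143) = 0.956615

0.957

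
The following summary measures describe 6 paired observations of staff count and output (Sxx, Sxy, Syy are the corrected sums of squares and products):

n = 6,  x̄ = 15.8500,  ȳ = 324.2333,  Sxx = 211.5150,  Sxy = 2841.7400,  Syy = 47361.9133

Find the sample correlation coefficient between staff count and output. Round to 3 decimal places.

r = Sxy/√(Sxx·Syy) = 2841.74/√(10017755.091650) = 2841.74/3165.083742 = 0.897840

0.898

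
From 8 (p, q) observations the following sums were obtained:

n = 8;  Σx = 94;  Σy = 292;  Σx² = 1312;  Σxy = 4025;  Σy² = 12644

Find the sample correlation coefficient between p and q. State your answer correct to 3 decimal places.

0.925

Sxx = Σx² − (Σx)²/n = 1312 − 1104.5 = 207.5
Sxy = Σxy − (Σx)(Σy)/n = 4025 − 3431 = 594
Syy = Σy² − (Σy)²/n = 12644 − 10658 = 1986
r = Sxy/√(Sxx·Syy) = 594/√(412095) = 594/641.946259 = 0.925311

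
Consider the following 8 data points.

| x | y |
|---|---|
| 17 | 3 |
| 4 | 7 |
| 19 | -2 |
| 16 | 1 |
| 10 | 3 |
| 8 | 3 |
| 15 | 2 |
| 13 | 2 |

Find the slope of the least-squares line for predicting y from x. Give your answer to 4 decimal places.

n = 8, Σx = 102, Σy = 19, Σxy = 167, Σx² = 1480
Sxx = Σx² − (Σx)²/n = 1480 − 1300.5 = 179.5
Sxy = Σxy − (Σx)(Σy)/n = 167 − 242.25 = -75.25
b = Sxy/Sxx = -75.25/179.5 = -0.419220

-0.4192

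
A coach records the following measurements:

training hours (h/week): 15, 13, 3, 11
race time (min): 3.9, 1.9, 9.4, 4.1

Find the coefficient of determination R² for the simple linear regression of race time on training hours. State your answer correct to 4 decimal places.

0.8313

n = 4, Σx = 42, Σy = 19.3, Σxy = 156.5, Σx² = 524, Σy² = 123.99
Sxx = Σx² − (Σx)²/n = 524 − 441 = 83
Sxy = Σxy − (Σx)(Σy)/n = 156.5 − 202.65 = -46.15
Syy = Σy² − (Σy)²/n = 123.99 − 93.1225 = 30.8675
R² = Sxy²/(Sxx·Syy) = (-46.15)²/(83·30.8675) = 0.831312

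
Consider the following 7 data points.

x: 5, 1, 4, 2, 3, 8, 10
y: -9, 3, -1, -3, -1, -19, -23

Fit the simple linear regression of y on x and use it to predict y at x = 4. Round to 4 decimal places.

-5.4640

n = 7, Σx = 33, Σy = -53, Σxy = -437, Σx² = 219
Sxx = Σx² − (Σx)²/n = 219 − 155.571429 = 63.428571
Sxy = Σxy − (Σx)(Σy)/n = -437 − (-249.857143) = -187.142857
b = Sxy/Sxx = -187.142857/63.428571 = -2.950450
a = ȳ − b·x̄ = -7.571429 − (-2.950450)·4.714286 = 6.337838
ŷ(4) = a + b·4 = 6.337838 + (-2.950450)·4 = -5.463964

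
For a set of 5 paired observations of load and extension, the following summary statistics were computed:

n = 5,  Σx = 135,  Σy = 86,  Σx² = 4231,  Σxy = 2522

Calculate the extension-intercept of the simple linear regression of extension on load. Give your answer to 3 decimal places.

Sxx = Σx² − (Σx)²/n = 4231 − 3645 = 586
Sxy = Σxy − (Σx)(Σy)/n = 2522 − 2322 = 200
b = Sxy/Sxx = 200/586 = 0.341297
a = ȳ − b·x̄ = 17.2 − 0.341297·27 = 7.984983

7.985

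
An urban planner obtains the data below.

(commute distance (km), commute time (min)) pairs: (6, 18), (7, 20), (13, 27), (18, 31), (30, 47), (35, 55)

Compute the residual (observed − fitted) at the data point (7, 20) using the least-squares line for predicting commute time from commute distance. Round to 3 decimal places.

n = 6, Σx = 109, Σy = 198, Σxy = 4492, Σx² = 2703
Sxx = Σx² − (Σx)²/n = 2703 − 1980.166667 = 722.833333
Sxy = Σxy − (Σx)(Σy)/n = 4492 − 3597 = 895
b = Sxy/Sxx = 895/722.833333 = 1.238183
a = ȳ − b·x̄ = 33 − 1.238183·18.166667 = 10.506341
ŷ(7) = 10.506341 + 1.238183·7 = 19.173622
residual = y − ŷ = 20 − 19.173622 = 0.826378

0.826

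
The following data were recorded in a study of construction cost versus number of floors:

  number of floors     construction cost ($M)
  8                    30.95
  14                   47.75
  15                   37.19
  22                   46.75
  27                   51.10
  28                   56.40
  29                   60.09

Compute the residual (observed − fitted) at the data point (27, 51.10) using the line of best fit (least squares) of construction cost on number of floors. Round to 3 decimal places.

-3.565

n = 7, Σx = 143, Σy = 330.23, Σxy = 7203.96, Σx² = 3323
Sxx = Σx² − (Σx)²/n = 3323 − 2921.285714 = 401.714286
Sxy = Σxy − (Σx)(Σy)/n = 7203.96 − 6746.127143 = 457.832857
b = Sxy/Sxx = 457.832857/401.714286 = 1.139698
a = ȳ − b·x̄ = 47.175714 − 1.139698·20.428571 = 23.893318
ŷ(27) = 23.893318 + 1.139698·27 = 54.665156
residual = y − ŷ = 51.10 − 54.665156 = -3.565156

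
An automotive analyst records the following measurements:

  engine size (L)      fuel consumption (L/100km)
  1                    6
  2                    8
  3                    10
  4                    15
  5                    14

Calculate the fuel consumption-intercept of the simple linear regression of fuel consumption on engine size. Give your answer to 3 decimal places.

3.700

n = 5, Σx = 15, Σy = 53, Σxy = 182, Σx² = 55
Sxx = Σx² − (Σx)²/n = 55 − 45 = 10
Sxy = Σxy − (Σx)(Σy)/n = 182 − 159 = 23
b = Sxy/Sxx = 23/10 = 2.3
a = ȳ − b·x̄ = 10.6 − 2.3·3 = 3.7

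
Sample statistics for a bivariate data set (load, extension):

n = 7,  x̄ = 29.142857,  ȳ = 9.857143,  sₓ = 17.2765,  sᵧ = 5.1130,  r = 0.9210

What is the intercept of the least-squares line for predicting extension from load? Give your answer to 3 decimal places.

b = r · sᵧ/sₓ = 0.921 · 5.113/17.2765 = 0.272571
a = ȳ − b·x̄ = 9.857143 − 0.272571·29.142857 = 1.913645

1.914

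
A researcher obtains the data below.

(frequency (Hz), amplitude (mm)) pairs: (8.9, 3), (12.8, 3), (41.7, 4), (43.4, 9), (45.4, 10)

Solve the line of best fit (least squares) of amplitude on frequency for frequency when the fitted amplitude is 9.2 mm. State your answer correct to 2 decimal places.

53.14

n = 5, Σx = 152.2, Σy = 29, Σxy = 1076.5, Σx² = 5926.66
Sxx = Σx² − (Σx)²/n = 5926.66 − 4632.968 = 1293.692
Sxy = Σxy − (Σx)(Σy)/n = 1076.5 − 882.76 = 193.74
b = Sxy/Sxx = 193.74/1293.692 = 0.149757
a = ȳ − b·x̄ = 5.8 − 0.149757·30.44 = 1.241384
Set a + b·x = 9.2: x = (9.2 − 1.241384) / 0.149757 = 53.143380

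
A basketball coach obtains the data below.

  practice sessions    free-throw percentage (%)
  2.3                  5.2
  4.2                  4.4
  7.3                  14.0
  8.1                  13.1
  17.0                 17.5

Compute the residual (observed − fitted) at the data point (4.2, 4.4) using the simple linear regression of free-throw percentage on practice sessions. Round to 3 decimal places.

n = 5, Σx = 38.9, Σy = 54.2, Σxy = 536.25, Σx² = 430.83
Sxx = Σx² − (Σx)²/n = 430.83 − 302.642 = 128.188
Sxy = Σxy − (Σx)(Σy)/n = 536.25 − 421.676 = 114.574
b = Sxy/Sxx = 114.574/128.188 = 0.893797
a = ȳ − b·x̄ = 10.84 − 0.893797·7.78 = 3.886262
ŷ(4.2) = 3.886262 + 0.893797·4.2 = 7.640208
residual = y − ŷ = 4.4 − 7.640208 = -3.240208

-3.240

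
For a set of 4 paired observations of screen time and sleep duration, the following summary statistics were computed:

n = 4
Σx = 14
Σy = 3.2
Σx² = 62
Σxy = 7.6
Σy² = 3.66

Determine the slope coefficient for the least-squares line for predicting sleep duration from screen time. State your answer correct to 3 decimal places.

-0.277

Sxx = Σx² − (Σx)²/n = 62 − 49 = 13
Sxy = Σxy − (Σx)(Σy)/n = 7.6 − 11.2 = -3.6
b = Sxy/Sxx = -3.6/13 = -0.276923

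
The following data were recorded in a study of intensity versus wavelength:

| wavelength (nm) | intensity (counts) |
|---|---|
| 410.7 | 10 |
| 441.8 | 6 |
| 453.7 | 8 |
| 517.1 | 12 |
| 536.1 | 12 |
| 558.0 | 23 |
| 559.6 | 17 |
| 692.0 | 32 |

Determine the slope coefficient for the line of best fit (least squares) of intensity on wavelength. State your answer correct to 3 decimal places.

0.090

n = 8, Σx = 4169, Σy = 120, Σxy = 67517, Σx² = 2227881.2
Sxx = Σx² − (Σx)²/n = 2227881.2 − 2172570.125 = 55311.075
Sxy = Σxy − (Σx)(Σy)/n = 67517 − 62535 = 4982
b = Sxy/Sxx = 4982/55311.075 = 0.090072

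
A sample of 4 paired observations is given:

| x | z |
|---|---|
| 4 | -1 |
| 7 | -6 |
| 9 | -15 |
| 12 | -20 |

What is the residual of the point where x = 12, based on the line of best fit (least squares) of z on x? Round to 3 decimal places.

0.500

n = 4, Σx = 32, Σy = -42, Σxy = -421, Σx² = 290
Sxx = Σx² − (Σx)²/n = 290 − 256 = 34
Sxy = Σxy − (Σx)(Σy)/n = -421 − (-336) = -85
b = Sxy/Sxx = -85/34 = -2.5
a = ȳ − b·x̄ = -10.5 − (-2.5)·8 = 9.5
ŷ(12) = 9.5 + (-2.5)·12 = -20.5
residual = y − ŷ = -20 − (-20.5) = 0.5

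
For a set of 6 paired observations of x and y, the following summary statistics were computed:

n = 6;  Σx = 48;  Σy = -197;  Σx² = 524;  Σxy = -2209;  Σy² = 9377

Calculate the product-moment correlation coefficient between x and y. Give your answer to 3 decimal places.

-0.992

Sxx = Σx² − (Σx)²/n = 524 − 384 = 140
Sxy = Σxy − (Σx)(Σy)/n = -2209 − (-1576) = -633
Syy = Σy² − (Σy)²/n = 9377 − 6468.166667 = 2908.833333
r = Sxy/√(Sxx·Syy) = -633/√(407236.666667) = -633/638.150975 = -0.991928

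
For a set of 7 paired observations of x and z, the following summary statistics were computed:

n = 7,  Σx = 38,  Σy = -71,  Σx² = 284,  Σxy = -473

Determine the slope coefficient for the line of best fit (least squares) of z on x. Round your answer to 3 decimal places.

-1.127

Sxx = Σx² − (Σx)²/n = 284 − 206.285714 = 77.714286
Sxy = Σxy − (Σx)(Σy)/n = -473 − (-385.428571) = -87.571429
b = Sxy/Sxx = -87.571429/77.714286 = -1.126838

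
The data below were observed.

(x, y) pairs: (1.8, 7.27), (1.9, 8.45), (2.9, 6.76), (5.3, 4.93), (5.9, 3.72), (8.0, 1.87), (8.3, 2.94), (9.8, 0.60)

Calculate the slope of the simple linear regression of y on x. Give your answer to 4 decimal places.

-0.8831

n = 8, Σx = 43.9, Σy = 36.54, Σxy = 142.064, Σx² = 307.09
Sxx = Σx² − (Σx)²/n = 307.09 − 240.90125 = 66.18875
Sxy = Σxy − (Σx)(Σy)/n = 142.064 − 200.51325 = -58.44925
b = Sxy/Sxx = -58.44925/66.18875 = -0.883069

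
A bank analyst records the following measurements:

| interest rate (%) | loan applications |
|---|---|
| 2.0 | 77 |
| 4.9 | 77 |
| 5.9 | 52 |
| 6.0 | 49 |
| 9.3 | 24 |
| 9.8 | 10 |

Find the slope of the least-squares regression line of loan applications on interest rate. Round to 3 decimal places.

-8.873

n = 6, Σx = 37.9, Σy = 289, Σxy = 1453.3, Σx² = 281.35
Sxx = Σx² − (Σx)²/n = 281.35 − 239.401667 = 41.948333
Sxy = Σxy − (Σx)(Σy)/n = 1453.3 − 1825.516667 = -372.216667
b = Sxy/Sxx = -372.216667/41.948333 = -8.873217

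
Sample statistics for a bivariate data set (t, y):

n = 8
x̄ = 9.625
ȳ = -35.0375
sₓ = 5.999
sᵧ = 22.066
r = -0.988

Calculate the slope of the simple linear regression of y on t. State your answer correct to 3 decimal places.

-3.634

b = r · sᵧ/sₓ = -0.988 · 22.066/5.999 = -3.634140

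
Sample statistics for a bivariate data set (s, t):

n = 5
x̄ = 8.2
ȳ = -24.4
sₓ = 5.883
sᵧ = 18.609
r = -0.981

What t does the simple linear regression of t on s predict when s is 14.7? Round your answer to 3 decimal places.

b = r · sᵧ/sₓ = -0.981 · 18.609/5.883 = -3.103082
a = ȳ − b·x̄ = -24.4 − (-3.103082)·8.2 = 1.045269
ŷ(14.7) = a + b·14.7 = 1.045269 + (-3.103082)·14.7 = -44.570030

-44.570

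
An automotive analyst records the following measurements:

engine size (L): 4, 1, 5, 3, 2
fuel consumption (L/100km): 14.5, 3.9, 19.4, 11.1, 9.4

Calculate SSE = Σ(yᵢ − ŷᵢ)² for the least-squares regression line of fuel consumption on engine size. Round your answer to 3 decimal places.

n = 5, Σx = 15, Σy = 58.3, Σxy = 211, Σx² = 55, Σy² = 813.39
Sxx = Σx² − (Σx)²/n = 55 − 45 = 10
Sxy = Σxy − (Σx)(Σy)/n = 211 − 174.9 = 36.1
Syy = Σy² − (Σy)²/n = 813.39 − 679.778 = 133.612
b = Sxy/Sxx = 36.1/10 = 3.61
SSE = Syy − b·Sxy = 133.612 − 3.61·36.1 = 3.291

3.291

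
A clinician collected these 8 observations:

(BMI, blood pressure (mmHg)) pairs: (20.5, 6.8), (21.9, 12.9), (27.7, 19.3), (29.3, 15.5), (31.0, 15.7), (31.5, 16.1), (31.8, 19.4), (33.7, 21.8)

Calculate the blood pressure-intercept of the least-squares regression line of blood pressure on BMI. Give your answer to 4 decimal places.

-7.2118

n = 8, Σx = 227.4, Σy = 127.5, Σxy = 3756.1, Σx² = 6625.82
Sxx = Σx² − (Σx)²/n = 6625.82 − 6463.845 = 161.975
Sxy = Σxy − (Σx)(Σy)/n = 3756.1 − 3624.1875 = 131.9125
b = Sxy/Sxx = 131.9125/161.975 = 0.814400
a = ȳ − b·x̄ = 15.9375 − 0.814400·28.425 = -7.211831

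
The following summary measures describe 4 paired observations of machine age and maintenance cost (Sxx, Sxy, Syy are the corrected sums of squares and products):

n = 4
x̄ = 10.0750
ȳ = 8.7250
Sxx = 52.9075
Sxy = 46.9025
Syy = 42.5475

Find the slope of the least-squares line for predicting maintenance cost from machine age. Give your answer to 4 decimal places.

b = Sxy/Sxx = 46.9025/52.9075 = 0.886500

0.8865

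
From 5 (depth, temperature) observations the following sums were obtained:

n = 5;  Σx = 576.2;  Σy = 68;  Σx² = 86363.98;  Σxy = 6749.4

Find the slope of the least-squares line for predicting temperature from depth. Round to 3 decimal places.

-0.054

Sxx = Σx² − (Σx)²/n = 86363.98 − 66401.288 = 19962.692
Sxy = Σxy − (Σx)(Σy)/n = 6749.4 − 7836.32 = -1086.92
b = Sxy/Sxx = -1086.92/19962.692 = -0.054448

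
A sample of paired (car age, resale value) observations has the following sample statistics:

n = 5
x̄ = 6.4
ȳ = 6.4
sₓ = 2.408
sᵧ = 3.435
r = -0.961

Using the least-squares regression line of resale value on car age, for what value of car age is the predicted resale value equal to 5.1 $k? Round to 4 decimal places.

7.3483

b = r · sᵧ/sₓ = -0.961 · 3.435/2.408 = -1.370862
a = ȳ − b·x̄ = 6.4 − (-1.370862)·6.4 = 15.173515
Set a + b·x = 5.1: x = (5.1 − 15.173515) / (-1.370862) = 7.348309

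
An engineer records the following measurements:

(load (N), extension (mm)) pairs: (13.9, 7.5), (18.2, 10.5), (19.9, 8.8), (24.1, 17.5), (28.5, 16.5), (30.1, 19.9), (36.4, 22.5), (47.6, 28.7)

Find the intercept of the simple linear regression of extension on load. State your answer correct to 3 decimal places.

-1.291

n = 8, Σx = 218.7, Σy = 131.9, Σxy = 4146.58, Σx² = 6810.25
Sxx = Σx² − (Σx)²/n = 6810.25 − 5978.71125 = 831.53875
Sxy = Σxy − (Σx)(Σy)/n = 4146.58 − 3605.81625 = 540.76375
b = Sxy/Sxx = 540.76375/831.53875 = 0.650317
a = ȳ − b·x̄ = 16.4875 − 0.650317·27.3375 = -1.290540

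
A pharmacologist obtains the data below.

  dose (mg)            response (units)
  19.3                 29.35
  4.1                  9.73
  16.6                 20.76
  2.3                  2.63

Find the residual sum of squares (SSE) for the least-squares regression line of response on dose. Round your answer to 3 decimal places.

n = 4, Σx = 42.3, Σy = 62.47, Σxy = 957.013, Σx² = 670.15, Σy² = 1393.9899
Sxx = Σx² − (Σx)²/n = 670.15 − 447.3225 = 222.8275
Sxy = Σxy − (Σx)(Σy)/n = 957.013 − 660.62025 = 296.39275
Syy = Σy² − (Σy)²/n = 1393.9899 − 975.625225 = 418.364675
b = Sxy/Sxx = 296.39275/222.8275 = 1.330144
SSE = Syy − b·Sxy = 418.364675 − 1.330144·296.39275 = 24.119520

24.120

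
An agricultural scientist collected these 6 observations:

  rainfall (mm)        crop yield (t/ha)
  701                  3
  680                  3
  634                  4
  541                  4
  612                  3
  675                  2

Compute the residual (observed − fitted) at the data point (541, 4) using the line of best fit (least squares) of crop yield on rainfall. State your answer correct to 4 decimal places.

0.0189

n = 6, Σx = 3843, Σy = 19, Σxy = 12029, Σx² = 2478607
Sxx = Σx² − (Σx)²/n = 2478607 − 2461441.5 = 17165.5
Sxy = Σxy − (Σx)(Σy)/n = 12029 − 12169.5 = -140.5
b = Sxy/Sxx = -140.5/17165.5 = -0.008185
a = ȳ − b·x̄ = 3.166667 − (-0.008185)·640.5 = 8.409173
ŷ(541) = 8.409173 + (-0.008185)·541 = 3.981076
residual = y − ŷ = 4 − 3.981076 = 0.018924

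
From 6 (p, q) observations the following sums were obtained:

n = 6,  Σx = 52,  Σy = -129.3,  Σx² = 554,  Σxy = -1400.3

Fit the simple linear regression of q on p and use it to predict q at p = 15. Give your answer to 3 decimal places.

Sxx = Σx² − (Σx)²/n = 554 − 450.666667 = 103.333333
Sxy = Σxy − (Σx)(Σy)/n = -1400.3 − (-1120.6) = -279.7
b = Sxy/Sxx = -279.7/103.333333 = -2.706774
a = ȳ − b·x̄ = -21.55 − (-2.706774)·8.666667 = 1.908710
ŷ(15) = a + b·15 = 1.908710 + (-2.706774)·15 = -38.692903

-38.693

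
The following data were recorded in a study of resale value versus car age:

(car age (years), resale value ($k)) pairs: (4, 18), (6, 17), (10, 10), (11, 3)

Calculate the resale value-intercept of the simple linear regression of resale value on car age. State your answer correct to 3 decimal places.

n = 4, Σx = 31, Σy = 48, Σxy = 307, Σx² = 273
Sxx = Σx² − (Σx)²/n = 273 − 240.25 = 32.75
Sxy = Σxy − (Σx)(Σy)/n = 307 − 372 = -65
b = Sxy/Sxx = -65/32.75 = -1.984733
a = ȳ − b·x̄ = 12 − (-1.984733)·7.75 = 27.381679

27.382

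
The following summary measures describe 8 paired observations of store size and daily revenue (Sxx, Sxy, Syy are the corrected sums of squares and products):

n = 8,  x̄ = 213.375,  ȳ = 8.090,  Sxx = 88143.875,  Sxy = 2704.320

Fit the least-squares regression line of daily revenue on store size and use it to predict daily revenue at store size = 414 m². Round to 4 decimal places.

b = Sxy/Sxx = 2704.32/88143.875 = 0.030681
a = ȳ − b·x̄ = 8.09 − 0.030681·213.375 = 1.543495
ŷ(414) = a + b·414 = 1.543495 + 0.030681·414 = 14.245325

14.2453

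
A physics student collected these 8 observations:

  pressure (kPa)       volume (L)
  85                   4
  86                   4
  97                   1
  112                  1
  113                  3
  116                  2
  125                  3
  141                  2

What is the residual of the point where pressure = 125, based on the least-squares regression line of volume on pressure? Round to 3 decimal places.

0.899

n = 8, Σx = 875, Σy = 20, Σxy = 2121, Σx² = 98305
Sxx = Σx² − (Σx)²/n = 98305 − 95703.125 = 2601.875
Sxy = Σxy − (Σx)(Σy)/n = 2121 − 2187.5 = -66.5
b = Sxy/Sxx = -66.5/2601.875 = -0.025558
a = ȳ − b·x̄ = 2.5 − (-0.025558)·109.375 = 5.295460
ŷ(125) = 5.295460 + (-0.025558)·125 = 2.100649
residual = y − ŷ = 3 − 2.100649 = 0.899351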